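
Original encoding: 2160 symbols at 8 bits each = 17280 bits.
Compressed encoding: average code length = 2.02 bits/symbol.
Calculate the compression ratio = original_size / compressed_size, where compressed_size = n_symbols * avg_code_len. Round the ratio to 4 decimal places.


original_size = n_symbols * orig_bits = 2160 * 8 = 17280 bits
compressed_size = n_symbols * avg_code_len = 2160 * 2.02 = 4363.2 bits
ratio = original_size / compressed_size = 17280 / 4363.2 = 3.9604

Compression ratio = 3.9604


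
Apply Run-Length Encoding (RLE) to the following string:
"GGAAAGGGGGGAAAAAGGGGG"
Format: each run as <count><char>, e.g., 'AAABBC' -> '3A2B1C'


Scanning runs left to right:
  i=0: run of 'G' x 2 -> '2G'
  i=2: run of 'A' x 3 -> '3A'
  i=5: run of 'G' x 6 -> '6G'
  i=11: run of 'A' x 5 -> '5A'
  i=16: run of 'G' x 5 -> '5G'

RLE = 2G3A6G5A5G


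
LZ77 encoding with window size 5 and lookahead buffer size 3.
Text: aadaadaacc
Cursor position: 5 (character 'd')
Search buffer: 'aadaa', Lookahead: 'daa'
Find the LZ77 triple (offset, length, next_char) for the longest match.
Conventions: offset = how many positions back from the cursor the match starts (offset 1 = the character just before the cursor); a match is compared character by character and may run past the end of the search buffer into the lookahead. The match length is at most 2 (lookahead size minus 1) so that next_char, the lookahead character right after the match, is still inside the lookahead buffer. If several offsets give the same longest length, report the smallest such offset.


Try each offset into the search buffer:
  offset=1 (pos 4, char 'a'): match length 0
  offset=2 (pos 3, char 'a'): match length 0
  offset=3 (pos 2, char 'd'): match length 2
  offset=4 (pos 1, char 'a'): match length 0
  offset=5 (pos 0, char 'a'): match length 0
Longest match has length 2 at offset 3.
next_char = character at position 5 + 2 = 7 -> 'a'

Best match: offset=3, length=2 (matching 'da' starting at position 2)
LZ77 triple: (3, 2, 'a')


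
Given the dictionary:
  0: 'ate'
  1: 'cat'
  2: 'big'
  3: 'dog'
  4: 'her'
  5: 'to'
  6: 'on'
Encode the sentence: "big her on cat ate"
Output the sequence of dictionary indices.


Look up each word in the dictionary:
  'big' -> 2
  'her' -> 4
  'on' -> 6
  'cat' -> 1
  'ate' -> 0

Encoded: [2, 4, 6, 1, 0]


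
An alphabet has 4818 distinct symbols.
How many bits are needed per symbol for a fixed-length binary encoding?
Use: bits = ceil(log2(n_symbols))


log2(4818) = 12.2342
Bracket: 2^12 = 4096 < 4818 <= 2^13 = 8192
So ceil(log2(4818)) = 13

bits = ceil(log2(4818)) = ceil(12.2342) = 13 bits


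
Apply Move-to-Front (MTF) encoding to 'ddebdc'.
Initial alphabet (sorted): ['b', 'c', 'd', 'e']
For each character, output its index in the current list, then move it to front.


MTF encoding:
'd': index 2 in ['b', 'c', 'd', 'e'] -> ['d', 'b', 'c', 'e']
'd': index 0 in ['d', 'b', 'c', 'e'] -> ['d', 'b', 'c', 'e']
'e': index 3 in ['d', 'b', 'c', 'e'] -> ['e', 'd', 'b', 'c']
'b': index 2 in ['e', 'd', 'b', 'c'] -> ['b', 'e', 'd', 'c']
'd': index 2 in ['b', 'e', 'd', 'c'] -> ['d', 'b', 'e', 'c']
'c': index 3 in ['d', 'b', 'e', 'c'] -> ['c', 'd', 'b', 'e']


Output: [2, 0, 3, 2, 2, 3]


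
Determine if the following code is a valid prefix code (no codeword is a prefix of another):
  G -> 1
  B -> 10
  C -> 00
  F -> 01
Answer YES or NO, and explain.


Checking each pair (does one codeword prefix another?):
  G='1' vs B='10': prefix -- VIOLATION

NO -- this is NOT a valid prefix code. G (1) is a prefix of B (10).


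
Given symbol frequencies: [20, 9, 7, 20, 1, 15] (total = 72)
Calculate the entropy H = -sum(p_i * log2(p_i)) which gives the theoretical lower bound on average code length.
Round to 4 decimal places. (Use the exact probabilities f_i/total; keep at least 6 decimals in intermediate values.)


Per-symbol terms -p_i * log2(p_i) with p_i = f_i/72:
  p = 20/72 = 0.277778: log2(p) = -1.847997, -p*log2(p) = 0.513332
  p = 9/72 = 0.125000: log2(p) = -3.000000, -p*log2(p) = 0.375000
  p = 7/72 = 0.097222: log2(p) = -3.362570, -p*log2(p) = 0.326917
  p = 20/72 = 0.277778: log2(p) = -1.847997, -p*log2(p) = 0.513332
  p = 1/72 = 0.013889: log2(p) = -6.169925, -p*log2(p) = 0.085693
  p = 15/72 = 0.208333: log2(p) = -2.263034, -p*log2(p) = 0.471466
H = 0.513332 + 0.375000 + 0.326917 + 0.513332 + 0.085693 + 0.471466 = 2.285740

H = 2.2857 bits/symbol


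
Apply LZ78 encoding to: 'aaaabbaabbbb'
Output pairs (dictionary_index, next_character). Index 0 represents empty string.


LZ78 encoding steps:
Dictionary: {0: ''}
Step 1: w='' (idx 0), next='a' -> output (0, 'a'), add 'a' as idx 1
Step 2: w='a' (idx 1), next='a' -> output (1, 'a'), add 'aa' as idx 2
Step 3: w='a' (idx 1), next='b' -> output (1, 'b'), add 'ab' as idx 3
Step 4: w='' (idx 0), next='b' -> output (0, 'b'), add 'b' as idx 4
Step 5: w='aa' (idx 2), next='b' -> output (2, 'b'), add 'aab' as idx 5
Step 6: w='b' (idx 4), next='b' -> output (4, 'b'), add 'bb' as idx 6
Step 7: w='b' (idx 4), end of input -> output (4, '')


Encoded: [(0, 'a'), (1, 'a'), (1, 'b'), (0, 'b'), (2, 'b'), (4, 'b'), (4, '')]


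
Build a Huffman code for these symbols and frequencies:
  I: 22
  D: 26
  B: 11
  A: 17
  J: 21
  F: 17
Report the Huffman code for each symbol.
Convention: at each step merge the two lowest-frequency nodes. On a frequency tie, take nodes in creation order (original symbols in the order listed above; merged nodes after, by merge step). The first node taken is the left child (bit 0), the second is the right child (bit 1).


Huffman tree construction:
Step 1: Merge B(11) + A(17) = 28
Step 2: Merge F(17) + J(21) = 38
Step 3: Merge I(22) + D(26) = 48
Step 4: Merge (B+A)(28) + (F+J)(38) = 66
Step 5: Merge (I+D)(48) + ((B+A)+(F+J))(66) = 114
Read each symbol's code off the tree from the root (left child = 0, right child = 1).

Codes:
  I: 00 (length 2)
  D: 01 (length 2)
  B: 100 (length 3)
  A: 101 (length 3)
  J: 111 (length 3)
  F: 110 (length 3)
Average code length: 294/114 = 2.5789 bits/symbol


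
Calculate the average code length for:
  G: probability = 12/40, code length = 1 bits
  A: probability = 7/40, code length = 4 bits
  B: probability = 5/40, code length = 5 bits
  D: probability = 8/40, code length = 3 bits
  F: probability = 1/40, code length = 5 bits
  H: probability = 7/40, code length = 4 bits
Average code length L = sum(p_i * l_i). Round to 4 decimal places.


Weighted contributions p_i * l_i:
  G: (12/40) * 1 = 12/40
  A: (7/40) * 4 = 28/40
  B: (5/40) * 5 = 25/40
  D: (8/40) * 3 = 24/40
  F: (1/40) * 5 = 5/40
  H: (7/40) * 4 = 28/40
Sum = (12 + 28 + 25 + 24 + 5 + 28)/40 = 122/40

L = 122/40 = 3.0500 bits/symbol


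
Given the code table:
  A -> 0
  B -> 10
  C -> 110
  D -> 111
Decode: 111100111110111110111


Decoding:
111 -> D
10 -> B
0 -> A
111 -> D
110 -> C
111 -> D
110 -> C
111 -> D


Result: DBADCDCD


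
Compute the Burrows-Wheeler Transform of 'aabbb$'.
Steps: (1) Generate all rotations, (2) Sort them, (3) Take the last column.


Rotations (sorted):
  0: $aabbb -> last char: b
  1: aabbb$ -> last char: $
  2: abbb$a -> last char: a
  3: b$aabb -> last char: b
  4: bb$aab -> last char: b
  5: bbb$aa -> last char: a


BWT = b$abba


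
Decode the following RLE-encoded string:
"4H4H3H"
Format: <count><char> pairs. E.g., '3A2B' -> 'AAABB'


Expanding each <count><char> pair:
  4H -> 'HHHH'
  4H -> 'HHHH'
  3H -> 'HHH'

Decoded = HHHHHHHHHHH


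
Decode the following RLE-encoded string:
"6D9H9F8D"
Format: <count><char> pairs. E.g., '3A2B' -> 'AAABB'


Expanding each <count><char> pair:
  6D -> 'DDDDDD'
  9H -> 'HHHHHHHHH'
  9F -> 'FFFFFFFFF'
  8D -> 'DDDDDDDD'

Decoded = DDDDDDHHHHHHHHHFFFFFFFFFDDDDDDDD


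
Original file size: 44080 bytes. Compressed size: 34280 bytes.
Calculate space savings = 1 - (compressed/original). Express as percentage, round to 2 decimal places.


ratio = compressed/original = 34280/44080 = 0.777677
savings = 1 - ratio = 1 - 0.777677 = 0.222323
as a percentage: 0.222323 * 100 = 22.23%

Space savings = 1 - 34280/44080 = 22.23%


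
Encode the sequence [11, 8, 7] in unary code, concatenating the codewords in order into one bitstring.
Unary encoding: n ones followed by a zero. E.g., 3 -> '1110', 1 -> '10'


Encode each number as n ones followed by a terminating 0:
  11 -> 111111111110 (12 bits)
  8 -> 111111110 (9 bits)
  7 -> 11111110 (8 bits)
Total length = 12 + 9 + 8 = 29 bits.

Unary([11, 8, 7]) = 11111111111011111111011111110 (29 bits)


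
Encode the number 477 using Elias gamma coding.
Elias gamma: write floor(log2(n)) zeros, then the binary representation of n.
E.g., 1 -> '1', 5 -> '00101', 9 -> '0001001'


num_bits = floor(log2(477)) + 1 = 9
leading_zeros = num_bits - 1 = 8
binary(477) = 111011101

Elias gamma(477) = '00000000' + '111011101' = 00000000111011101 (17 bits)


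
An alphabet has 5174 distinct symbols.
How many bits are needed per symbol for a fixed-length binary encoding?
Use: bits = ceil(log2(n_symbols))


log2(5174) = 12.3371
Bracket: 2^12 = 4096 < 5174 <= 2^13 = 8192
So ceil(log2(5174)) = 13

bits = ceil(log2(5174)) = ceil(12.3371) = 13 bits


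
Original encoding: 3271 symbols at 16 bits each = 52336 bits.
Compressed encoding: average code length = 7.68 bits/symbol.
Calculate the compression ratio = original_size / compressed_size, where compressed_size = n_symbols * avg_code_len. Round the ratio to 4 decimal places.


original_size = n_symbols * orig_bits = 3271 * 16 = 52336 bits
compressed_size = n_symbols * avg_code_len = 3271 * 7.68 = 25121.28 bits
ratio = original_size / compressed_size = 52336 / 25121.28 = 2.0833

Compression ratio = 2.0833


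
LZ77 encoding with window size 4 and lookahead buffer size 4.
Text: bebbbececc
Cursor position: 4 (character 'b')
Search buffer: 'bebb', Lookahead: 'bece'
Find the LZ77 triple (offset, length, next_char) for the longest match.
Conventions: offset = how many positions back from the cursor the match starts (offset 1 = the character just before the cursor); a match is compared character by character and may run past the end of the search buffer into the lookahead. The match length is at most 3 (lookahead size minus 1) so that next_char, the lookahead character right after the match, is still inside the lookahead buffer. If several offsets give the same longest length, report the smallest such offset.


Try each offset into the search buffer:
  offset=1 (pos 3, char 'b'): match length 1
  offset=2 (pos 2, char 'b'): match length 1
  offset=3 (pos 1, char 'e'): match length 0
  offset=4 (pos 0, char 'b'): match length 2
Longest match has length 2 at offset 4.
next_char = character at position 4 + 2 = 6 -> 'c'

Best match: offset=4, length=2 (matching 'be' starting at position 0)
LZ77 triple: (4, 2, 'c')


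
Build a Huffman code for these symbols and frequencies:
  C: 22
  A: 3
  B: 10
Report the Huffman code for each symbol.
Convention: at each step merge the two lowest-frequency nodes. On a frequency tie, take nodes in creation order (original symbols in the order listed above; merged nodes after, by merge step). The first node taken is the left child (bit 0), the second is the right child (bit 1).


Huffman tree construction:
Step 1: Merge A(3) + B(10) = 13
Step 2: Merge (A+B)(13) + C(22) = 35
Read each symbol's code off the tree from the root (left child = 0, right child = 1).

Codes:
  C: 1 (length 1)
  A: 00 (length 2)
  B: 01 (length 2)
Average code length: 48/35 = 1.3714 bits/symbol


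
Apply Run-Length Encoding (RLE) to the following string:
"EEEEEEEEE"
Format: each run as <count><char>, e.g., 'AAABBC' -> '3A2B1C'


Scanning runs left to right:
  i=0: run of 'E' x 9 -> '9E'

RLE = 9E


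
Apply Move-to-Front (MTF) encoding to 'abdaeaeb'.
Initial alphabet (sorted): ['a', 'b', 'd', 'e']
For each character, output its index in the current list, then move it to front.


MTF encoding:
'a': index 0 in ['a', 'b', 'd', 'e'] -> ['a', 'b', 'd', 'e']
'b': index 1 in ['a', 'b', 'd', 'e'] -> ['b', 'a', 'd', 'e']
'd': index 2 in ['b', 'a', 'd', 'e'] -> ['d', 'b', 'a', 'e']
'a': index 2 in ['d', 'b', 'a', 'e'] -> ['a', 'd', 'b', 'e']
'e': index 3 in ['a', 'd', 'b', 'e'] -> ['e', 'a', 'd', 'b']
'a': index 1 in ['e', 'a', 'd', 'b'] -> ['a', 'e', 'd', 'b']
'e': index 1 in ['a', 'e', 'd', 'b'] -> ['e', 'a', 'd', 'b']
'b': index 3 in ['e', 'a', 'd', 'b'] -> ['b', 'e', 'a', 'd']


Output: [0, 1, 2, 2, 3, 1, 1, 3]


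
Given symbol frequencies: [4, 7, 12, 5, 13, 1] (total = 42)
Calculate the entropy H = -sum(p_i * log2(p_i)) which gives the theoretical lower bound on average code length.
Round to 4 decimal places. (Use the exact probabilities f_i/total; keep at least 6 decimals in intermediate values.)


Per-symbol terms -p_i * log2(p_i) with p_i = f_i/42:
  p = 4/42 = 0.095238: log2(p) = -3.392317, -p*log2(p) = 0.323078
  p = 7/42 = 0.166667: log2(p) = -2.584963, -p*log2(p) = 0.430827
  p = 12/42 = 0.285714: log2(p) = -1.807355, -p*log2(p) = 0.516387
  p = 5/42 = 0.119048: log2(p) = -3.070389, -p*log2(p) = 0.365523
  p = 13/42 = 0.309524: log2(p) = -1.691878, -p*log2(p) = 0.523676
  p = 1/42 = 0.023810: log2(p) = -5.392317, -p*log2(p) = 0.128389
H = 0.323078 + 0.430827 + 0.516387 + 0.365523 + 0.523676 + 0.128389 = 2.287880

H = 2.2879 bits/symbol


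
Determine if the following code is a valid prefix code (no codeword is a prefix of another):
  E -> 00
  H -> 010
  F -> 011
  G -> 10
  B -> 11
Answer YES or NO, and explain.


Checking each pair (does one codeword prefix another?):
  E='00' vs H='010': no prefix
  E='00' vs F='011': no prefix
  E='00' vs G='10': no prefix
  E='00' vs B='11': no prefix
  H='010' vs E='00': no prefix
  H='010' vs F='011': no prefix
  H='010' vs G='10': no prefix
  H='010' vs B='11': no prefix
  F='011' vs E='00': no prefix
  F='011' vs H='010': no prefix
  F='011' vs G='10': no prefix
  F='011' vs B='11': no prefix
  G='10' vs E='00': no prefix
  G='10' vs H='010': no prefix
  G='10' vs F='011': no prefix
  G='10' vs B='11': no prefix
  B='11' vs E='00': no prefix
  B='11' vs H='010': no prefix
  B='11' vs F='011': no prefix
  B='11' vs G='10': no prefix
No violation found over all pairs.

YES -- this is a valid prefix code. No codeword is a prefix of any other codeword.


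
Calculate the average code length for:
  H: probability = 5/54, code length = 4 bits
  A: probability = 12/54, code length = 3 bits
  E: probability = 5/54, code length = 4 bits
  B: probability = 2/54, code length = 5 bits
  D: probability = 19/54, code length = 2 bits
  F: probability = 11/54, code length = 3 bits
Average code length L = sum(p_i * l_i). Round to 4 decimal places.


Weighted contributions p_i * l_i:
  H: (5/54) * 4 = 20/54
  A: (12/54) * 3 = 36/54
  E: (5/54) * 4 = 20/54
  B: (2/54) * 5 = 10/54
  D: (19/54) * 2 = 38/54
  F: (11/54) * 3 = 33/54
Sum = (20 + 36 + 20 + 10 + 38 + 33)/54 = 157/54

L = 157/54 = 2.9074 bits/symbol


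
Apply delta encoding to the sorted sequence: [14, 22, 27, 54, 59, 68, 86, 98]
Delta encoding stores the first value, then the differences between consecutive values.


First value: 14
Deltas:
  22 - 14 = 8
  27 - 22 = 5
  54 - 27 = 27
  59 - 54 = 5
  68 - 59 = 9
  86 - 68 = 18
  98 - 86 = 12


Delta encoded: [14, 8, 5, 27, 5, 9, 18, 12]


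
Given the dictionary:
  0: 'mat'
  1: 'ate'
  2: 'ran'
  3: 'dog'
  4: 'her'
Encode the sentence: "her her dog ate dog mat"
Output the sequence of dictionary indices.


Look up each word in the dictionary:
  'her' -> 4
  'her' -> 4
  'dog' -> 3
  'ate' -> 1
  'dog' -> 3
  'mat' -> 0

Encoded: [4, 4, 3, 1, 3, 0]


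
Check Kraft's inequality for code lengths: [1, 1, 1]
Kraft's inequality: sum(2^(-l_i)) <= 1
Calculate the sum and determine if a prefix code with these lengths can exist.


Sum = 2^(-1) + 2^(-1) + 2^(-1)
    = 0.5 + 0.5 + 0.5
    = 3/2 = 1.5
Since 1.5 > 1, Kraft's inequality is NOT satisfied.
A prefix code with these lengths CANNOT exist.

Kraft sum = 1.5. Not satisfied.


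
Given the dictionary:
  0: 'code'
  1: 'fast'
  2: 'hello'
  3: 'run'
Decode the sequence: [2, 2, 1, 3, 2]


Look up each index in the dictionary:
  2 -> 'hello'
  2 -> 'hello'
  1 -> 'fast'
  3 -> 'run'
  2 -> 'hello'

Decoded: "hello hello fast run hello"


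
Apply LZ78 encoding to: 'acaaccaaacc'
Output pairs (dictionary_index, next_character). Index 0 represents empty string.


LZ78 encoding steps:
Dictionary: {0: ''}
Step 1: w='' (idx 0), next='a' -> output (0, 'a'), add 'a' as idx 1
Step 2: w='' (idx 0), next='c' -> output (0, 'c'), add 'c' as idx 2
Step 3: w='a' (idx 1), next='a' -> output (1, 'a'), add 'aa' as idx 3
Step 4: w='c' (idx 2), next='c' -> output (2, 'c'), add 'cc' as idx 4
Step 5: w='aa' (idx 3), next='a' -> output (3, 'a'), add 'aaa' as idx 5
Step 6: w='cc' (idx 4), end of input -> output (4, '')


Encoded: [(0, 'a'), (0, 'c'), (1, 'a'), (2, 'c'), (3, 'a'), (4, '')]


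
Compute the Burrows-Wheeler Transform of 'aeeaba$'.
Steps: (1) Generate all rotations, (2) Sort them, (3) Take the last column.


Rotations (sorted):
  0: $aeeaba -> last char: a
  1: a$aeeab -> last char: b
  2: aba$aee -> last char: e
  3: aeeaba$ -> last char: $
  4: ba$aeea -> last char: a
  5: eaba$ae -> last char: e
  6: eeaba$a -> last char: a


BWT = abe$aea


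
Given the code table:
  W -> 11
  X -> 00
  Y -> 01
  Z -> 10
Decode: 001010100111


Decoding:
00 -> X
10 -> Z
10 -> Z
10 -> Z
01 -> Y
11 -> W


Result: XZZZYW


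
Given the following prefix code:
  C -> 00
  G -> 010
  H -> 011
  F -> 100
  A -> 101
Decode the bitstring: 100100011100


Decoding step by step:
Bits 100 -> F
Bits 100 -> F
Bits 011 -> H
Bits 100 -> F


Decoded message: FFHF


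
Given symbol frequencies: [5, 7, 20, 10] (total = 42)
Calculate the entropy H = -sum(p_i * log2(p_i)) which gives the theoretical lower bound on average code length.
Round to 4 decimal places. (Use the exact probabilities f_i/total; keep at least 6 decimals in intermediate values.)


Per-symbol terms -p_i * log2(p_i) with p_i = f_i/42:
  p = 5/42 = 0.119048: log2(p) = -3.070389, -p*log2(p) = 0.365523
  p = 7/42 = 0.166667: log2(p) = -2.584963, -p*log2(p) = 0.430827
  p = 20/42 = 0.476190: log2(p) = -1.070389, -p*log2(p) = 0.509709
  p = 10/42 = 0.238095: log2(p) = -2.070389, -p*log2(p) = 0.492950
H = 0.365523 + 0.430827 + 0.509709 + 0.492950 = 1.799009

H = 1.799 bits/symbol


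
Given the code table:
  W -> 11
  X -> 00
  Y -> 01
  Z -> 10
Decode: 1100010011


Decoding:
11 -> W
00 -> X
01 -> Y
00 -> X
11 -> W


Result: WXYXW


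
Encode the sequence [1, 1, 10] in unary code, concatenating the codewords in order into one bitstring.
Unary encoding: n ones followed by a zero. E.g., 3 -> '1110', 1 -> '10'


Encode each number as n ones followed by a terminating 0:
  1 -> 10 (2 bits)
  1 -> 10 (2 bits)
  10 -> 11111111110 (11 bits)
Total length = 2 + 2 + 11 = 15 bits.

Unary([1, 1, 10]) = 101011111111110 (15 bits)


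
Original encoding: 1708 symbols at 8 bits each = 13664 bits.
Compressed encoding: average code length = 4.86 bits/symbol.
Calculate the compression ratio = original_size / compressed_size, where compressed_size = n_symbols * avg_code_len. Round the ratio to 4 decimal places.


original_size = n_symbols * orig_bits = 1708 * 8 = 13664 bits
compressed_size = n_symbols * avg_code_len = 1708 * 4.86 = 8300.88 bits
ratio = original_size / compressed_size = 13664 / 8300.88 = 1.6461

Compression ratio = 1.6461


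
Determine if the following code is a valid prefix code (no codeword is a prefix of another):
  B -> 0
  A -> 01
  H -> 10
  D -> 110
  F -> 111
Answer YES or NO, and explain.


Checking each pair (does one codeword prefix another?):
  B='0' vs A='01': prefix -- VIOLATION

NO -- this is NOT a valid prefix code. B (0) is a prefix of A (01).


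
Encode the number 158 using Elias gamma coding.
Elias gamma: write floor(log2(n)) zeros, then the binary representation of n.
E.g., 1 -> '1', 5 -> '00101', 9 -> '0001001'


num_bits = floor(log2(158)) + 1 = 8
leading_zeros = num_bits - 1 = 7
binary(158) = 10011110

Elias gamma(158) = '0000000' + '10011110' = 000000010011110 (15 bits)


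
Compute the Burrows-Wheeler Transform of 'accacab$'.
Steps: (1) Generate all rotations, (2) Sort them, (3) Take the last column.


Rotations (sorted):
  0: $accacab -> last char: b
  1: ab$accac -> last char: c
  2: acab$acc -> last char: c
  3: accacab$ -> last char: $
  4: b$accaca -> last char: a
  5: cab$acca -> last char: a
  6: cacab$ac -> last char: c
  7: ccacab$a -> last char: a


BWT = bcc$aaca


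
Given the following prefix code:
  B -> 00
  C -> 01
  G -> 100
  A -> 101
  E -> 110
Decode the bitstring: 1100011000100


Decoding step by step:
Bits 110 -> E
Bits 00 -> B
Bits 110 -> E
Bits 00 -> B
Bits 100 -> G


Decoded message: EBEBG


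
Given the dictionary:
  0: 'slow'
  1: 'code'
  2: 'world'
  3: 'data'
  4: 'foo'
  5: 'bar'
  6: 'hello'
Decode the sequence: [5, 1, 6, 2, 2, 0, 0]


Look up each index in the dictionary:
  5 -> 'bar'
  1 -> 'code'
  6 -> 'hello'
  2 -> 'world'
  2 -> 'world'
  0 -> 'slow'
  0 -> 'slow'

Decoded: "bar code hello world world slow slow"


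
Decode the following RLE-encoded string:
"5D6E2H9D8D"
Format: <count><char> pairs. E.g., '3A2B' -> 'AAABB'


Expanding each <count><char> pair:
  5D -> 'DDDDD'
  6E -> 'EEEEEE'
  2H -> 'HH'
  9D -> 'DDDDDDDDD'
  8D -> 'DDDDDDDD'

Decoded = DDDDDEEEEEEHHDDDDDDDDDDDDDDDDD


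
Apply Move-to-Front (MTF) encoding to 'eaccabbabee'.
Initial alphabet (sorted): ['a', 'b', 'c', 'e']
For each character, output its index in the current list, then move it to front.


MTF encoding:
'e': index 3 in ['a', 'b', 'c', 'e'] -> ['e', 'a', 'b', 'c']
'a': index 1 in ['e', 'a', 'b', 'c'] -> ['a', 'e', 'b', 'c']
'c': index 3 in ['a', 'e', 'b', 'c'] -> ['c', 'a', 'e', 'b']
'c': index 0 in ['c', 'a', 'e', 'b'] -> ['c', 'a', 'e', 'b']
'a': index 1 in ['c', 'a', 'e', 'b'] -> ['a', 'c', 'e', 'b']
'b': index 3 in ['a', 'c', 'e', 'b'] -> ['b', 'a', 'c', 'e']
'b': index 0 in ['b', 'a', 'c', 'e'] -> ['b', 'a', 'c', 'e']
'a': index 1 in ['b', 'a', 'c', 'e'] -> ['a', 'b', 'c', 'e']
'b': index 1 in ['a', 'b', 'c', 'e'] -> ['b', 'a', 'c', 'e']
'e': index 3 in ['b', 'a', 'c', 'e'] -> ['e', 'b', 'a', 'c']
'e': index 0 in ['e', 'b', 'a', 'c'] -> ['e', 'b', 'a', 'c']


Output: [3, 1, 3, 0, 1, 3, 0, 1, 1, 3, 0]


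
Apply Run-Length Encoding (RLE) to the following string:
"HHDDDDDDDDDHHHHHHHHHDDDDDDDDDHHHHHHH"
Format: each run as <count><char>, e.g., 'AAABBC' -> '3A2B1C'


Scanning runs left to right:
  i=0: run of 'H' x 2 -> '2H'
  i=2: run of 'D' x 9 -> '9D'
  i=11: run of 'H' x 9 -> '9H'
  i=20: run of 'D' x 9 -> '9D'
  i=29: run of 'H' x 7 -> '7H'

RLE = 2H9D9H9D7H


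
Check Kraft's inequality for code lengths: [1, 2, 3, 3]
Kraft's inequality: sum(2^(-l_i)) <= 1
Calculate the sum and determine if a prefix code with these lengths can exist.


Sum = 2^(-1) + 2^(-2) + 2^(-3) + 2^(-3)
    = 0.5 + 0.25 + 0.125 + 0.125
    = 8/8 = 1.0
Since 1.0 <= 1, Kraft's inequality IS satisfied.
A prefix code with these lengths CAN exist.

Kraft sum = 1.0. Satisfied.


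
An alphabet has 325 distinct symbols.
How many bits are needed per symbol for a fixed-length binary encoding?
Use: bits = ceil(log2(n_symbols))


log2(325) = 8.3443
Bracket: 2^8 = 256 < 325 <= 2^9 = 512
So ceil(log2(325)) = 9

bits = ceil(log2(325)) = ceil(8.3443) = 9 bits


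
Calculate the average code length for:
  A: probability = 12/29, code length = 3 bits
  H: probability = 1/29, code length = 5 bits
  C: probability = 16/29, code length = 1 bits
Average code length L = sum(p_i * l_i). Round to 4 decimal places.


Weighted contributions p_i * l_i:
  A: (12/29) * 3 = 36/29
  H: (1/29) * 5 = 5/29
  C: (16/29) * 1 = 16/29
Sum = (36 + 5 + 16)/29 = 57/29

L = 57/29 = 1.9655 bits/symbol


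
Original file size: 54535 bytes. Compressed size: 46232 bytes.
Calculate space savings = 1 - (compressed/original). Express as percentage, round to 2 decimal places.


ratio = compressed/original = 46232/54535 = 0.847749
savings = 1 - ratio = 1 - 0.847749 = 0.152251
as a percentage: 0.152251 * 100 = 15.23%

Space savings = 1 - 46232/54535 = 15.23%


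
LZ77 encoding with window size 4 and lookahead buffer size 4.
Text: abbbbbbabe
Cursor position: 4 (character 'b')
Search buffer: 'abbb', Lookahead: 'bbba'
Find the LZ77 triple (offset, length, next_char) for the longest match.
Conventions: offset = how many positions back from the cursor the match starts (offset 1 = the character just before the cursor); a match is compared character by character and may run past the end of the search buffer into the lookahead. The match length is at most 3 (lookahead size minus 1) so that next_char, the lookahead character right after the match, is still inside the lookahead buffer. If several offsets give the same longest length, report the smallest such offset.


Try each offset into the search buffer:
  offset=1 (pos 3, char 'b'): match length 3
  offset=2 (pos 2, char 'b'): match length 3
  offset=3 (pos 1, char 'b'): match length 3
  offset=4 (pos 0, char 'a'): match length 0
Longest match has length 3, found at offsets 1, 2, 3; take the smallest, offset 1.
next_char = character at position 4 + 3 = 7 -> 'a'

Best match: offset=1, length=3 (matching 'bbb' starting at position 3)
LZ77 triple: (1, 3, 'a')


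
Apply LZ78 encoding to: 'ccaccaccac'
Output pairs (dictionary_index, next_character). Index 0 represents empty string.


LZ78 encoding steps:
Dictionary: {0: ''}
Step 1: w='' (idx 0), next='c' -> output (0, 'c'), add 'c' as idx 1
Step 2: w='c' (idx 1), next='a' -> output (1, 'a'), add 'ca' as idx 2
Step 3: w='c' (idx 1), next='c' -> output (1, 'c'), add 'cc' as idx 3
Step 4: w='' (idx 0), next='a' -> output (0, 'a'), add 'a' as idx 4
Step 5: w='cc' (idx 3), next='a' -> output (3, 'a'), add 'cca' as idx 5
Step 6: w='c' (idx 1), end of input -> output (1, '')


Encoded: [(0, 'c'), (1, 'a'), (1, 'c'), (0, 'a'), (3, 'a'), (1, '')]


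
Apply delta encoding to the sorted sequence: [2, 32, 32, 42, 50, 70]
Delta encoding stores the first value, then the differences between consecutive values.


First value: 2
Deltas:
  32 - 2 = 30
  32 - 32 = 0
  42 - 32 = 10
  50 - 42 = 8
  70 - 50 = 20


Delta encoded: [2, 30, 0, 10, 8, 20]


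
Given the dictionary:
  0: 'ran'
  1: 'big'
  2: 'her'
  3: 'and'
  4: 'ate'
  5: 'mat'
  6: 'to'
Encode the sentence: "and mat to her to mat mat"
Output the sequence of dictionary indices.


Look up each word in the dictionary:
  'and' -> 3
  'mat' -> 5
  'to' -> 6
  'her' -> 2
  'to' -> 6
  'mat' -> 5
  'mat' -> 5

Encoded: [3, 5, 6, 2, 6, 5, 5]


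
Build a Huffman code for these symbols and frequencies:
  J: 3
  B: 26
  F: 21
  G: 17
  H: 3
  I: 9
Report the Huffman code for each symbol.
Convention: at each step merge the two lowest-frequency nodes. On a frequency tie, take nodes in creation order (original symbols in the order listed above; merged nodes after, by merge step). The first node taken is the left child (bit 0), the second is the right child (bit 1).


Huffman tree construction:
Step 1: Merge J(3) + H(3) = 6
Step 2: Merge (J+H)(6) + I(9) = 15
Step 3: Merge ((J+H)+I)(15) + G(17) = 32
Step 4: Merge F(21) + B(26) = 47
Step 5: Merge (((J+H)+I)+G)(32) + (F+B)(47) = 79
Read each symbol's code off the tree from the root (left child = 0, right child = 1).

Codes:
  J: 0000 (length 4)
  B: 11 (length 2)
  F: 10 (length 2)
  G: 01 (length 2)
  H: 0001 (length 4)
  I: 001 (length 3)
Average code length: 179/79 = 2.2658 bits/symbol


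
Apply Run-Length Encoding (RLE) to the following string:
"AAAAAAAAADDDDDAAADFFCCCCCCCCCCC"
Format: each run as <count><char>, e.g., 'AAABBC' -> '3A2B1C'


Scanning runs left to right:
  i=0: run of 'A' x 9 -> '9A'
  i=9: run of 'D' x 5 -> '5D'
  i=14: run of 'A' x 3 -> '3A'
  i=17: run of 'D' x 1 -> '1D'
  i=18: run of 'F' x 2 -> '2F'
  i=20: run of 'C' x 11 -> '11C'

RLE = 9A5D3A1D2F11C


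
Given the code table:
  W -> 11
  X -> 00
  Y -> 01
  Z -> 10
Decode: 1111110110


Decoding:
11 -> W
11 -> W
11 -> W
01 -> Y
10 -> Z


Result: WWWYZ


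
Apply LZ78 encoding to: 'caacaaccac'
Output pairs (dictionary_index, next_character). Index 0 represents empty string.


LZ78 encoding steps:
Dictionary: {0: ''}
Step 1: w='' (idx 0), next='c' -> output (0, 'c'), add 'c' as idx 1
Step 2: w='' (idx 0), next='a' -> output (0, 'a'), add 'a' as idx 2
Step 3: w='a' (idx 2), next='c' -> output (2, 'c'), add 'ac' as idx 3
Step 4: w='a' (idx 2), next='a' -> output (2, 'a'), add 'aa' as idx 4
Step 5: w='c' (idx 1), next='c' -> output (1, 'c'), add 'cc' as idx 5
Step 6: w='ac' (idx 3), end of input -> output (3, '')


Encoded: [(0, 'c'), (0, 'a'), (2, 'c'), (2, 'a'), (1, 'c'), (3, '')]


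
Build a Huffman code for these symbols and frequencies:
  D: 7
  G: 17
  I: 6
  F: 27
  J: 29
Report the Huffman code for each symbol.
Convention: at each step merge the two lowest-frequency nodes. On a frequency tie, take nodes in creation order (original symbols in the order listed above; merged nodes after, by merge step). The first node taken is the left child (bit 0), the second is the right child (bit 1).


Huffman tree construction:
Step 1: Merge I(6) + D(7) = 13
Step 2: Merge (I+D)(13) + G(17) = 30
Step 3: Merge F(27) + J(29) = 56
Step 4: Merge ((I+D)+G)(30) + (F+J)(56) = 86
Read each symbol's code off the tree from the root (left child = 0, right child = 1).

Codes:
  D: 001 (length 3)
  G: 01 (length 2)
  I: 000 (length 3)
  F: 10 (length 2)
  J: 11 (length 2)
Average code length: 185/86 = 2.1512 bits/symbol


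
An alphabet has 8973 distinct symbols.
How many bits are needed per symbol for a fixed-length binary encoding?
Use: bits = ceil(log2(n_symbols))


log2(8973) = 13.1314
Bracket: 2^13 = 8192 < 8973 <= 2^14 = 16384
So ceil(log2(8973)) = 14

bits = ceil(log2(8973)) = ceil(13.1314) = 14 bits


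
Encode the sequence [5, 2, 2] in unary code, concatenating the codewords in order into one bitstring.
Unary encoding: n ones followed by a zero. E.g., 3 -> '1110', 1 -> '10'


Encode each number as n ones followed by a terminating 0:
  5 -> 111110 (6 bits)
  2 -> 110 (3 bits)
  2 -> 110 (3 bits)
Total length = 6 + 3 + 3 = 12 bits.

Unary([5, 2, 2]) = 111110110110 (12 bits)


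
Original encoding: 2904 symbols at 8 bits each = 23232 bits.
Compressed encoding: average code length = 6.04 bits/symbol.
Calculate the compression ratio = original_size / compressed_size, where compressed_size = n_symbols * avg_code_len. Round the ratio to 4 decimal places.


original_size = n_symbols * orig_bits = 2904 * 8 = 23232 bits
compressed_size = n_symbols * avg_code_len = 2904 * 6.04 = 17540.16 bits
ratio = original_size / compressed_size = 23232 / 17540.16 = 1.3245

Compression ratio = 1.3245


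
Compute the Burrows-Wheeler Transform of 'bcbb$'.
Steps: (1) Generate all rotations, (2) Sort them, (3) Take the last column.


Rotations (sorted):
  0: $bcbb -> last char: b
  1: b$bcb -> last char: b
  2: bb$bc -> last char: c
  3: bcbb$ -> last char: $
  4: cbb$b -> last char: b


BWT = bbc$b


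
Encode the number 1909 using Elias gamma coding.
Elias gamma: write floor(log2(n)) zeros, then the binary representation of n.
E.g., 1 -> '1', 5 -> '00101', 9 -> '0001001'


num_bits = floor(log2(1909)) + 1 = 11
leading_zeros = num_bits - 1 = 10
binary(1909) = 11101110101

Elias gamma(1909) = '0000000000' + '11101110101' = 000000000011101110101 (21 bits)


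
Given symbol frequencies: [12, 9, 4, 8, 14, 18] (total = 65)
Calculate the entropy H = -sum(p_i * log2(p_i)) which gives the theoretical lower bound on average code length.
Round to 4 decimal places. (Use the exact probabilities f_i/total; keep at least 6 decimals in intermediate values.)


Per-symbol terms -p_i * log2(p_i) with p_i = f_i/65:
  p = 12/65 = 0.184615: log2(p) = -2.437405, -p*log2(p) = 0.449983
  p = 9/65 = 0.138462: log2(p) = -2.852443, -p*log2(p) = 0.394954
  p = 4/65 = 0.061538: log2(p) = -4.022368, -p*log2(p) = 0.247530
  p = 8/65 = 0.123077: log2(p) = -3.022368, -p*log2(p) = 0.371984
  p = 14/65 = 0.215385: log2(p) = -2.215013, -p*log2(p) = 0.477080
  p = 18/65 = 0.276923: log2(p) = -1.852443, -p*log2(p) = 0.512984
H = 0.449983 + 0.394954 + 0.247530 + 0.371984 + 0.477080 + 0.512984 = 2.454515

H = 2.4545 bits/symbol


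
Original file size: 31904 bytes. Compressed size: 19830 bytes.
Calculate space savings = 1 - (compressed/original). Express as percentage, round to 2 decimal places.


ratio = compressed/original = 19830/31904 = 0.621552
savings = 1 - ratio = 1 - 0.621552 = 0.378448
as a percentage: 0.378448 * 100 = 37.84%

Space savings = 1 - 19830/31904 = 37.84%


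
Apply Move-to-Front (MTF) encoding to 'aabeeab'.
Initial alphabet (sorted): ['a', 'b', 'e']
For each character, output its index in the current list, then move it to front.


MTF encoding:
'a': index 0 in ['a', 'b', 'e'] -> ['a', 'b', 'e']
'a': index 0 in ['a', 'b', 'e'] -> ['a', 'b', 'e']
'b': index 1 in ['a', 'b', 'e'] -> ['b', 'a', 'e']
'e': index 2 in ['b', 'a', 'e'] -> ['e', 'b', 'a']
'e': index 0 in ['e', 'b', 'a'] -> ['e', 'b', 'a']
'a': index 2 in ['e', 'b', 'a'] -> ['a', 'e', 'b']
'b': index 2 in ['a', 'e', 'b'] -> ['b', 'a', 'e']


Output: [0, 0, 1, 2, 0, 2, 2]


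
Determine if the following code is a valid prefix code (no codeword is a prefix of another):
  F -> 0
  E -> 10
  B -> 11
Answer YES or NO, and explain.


Checking each pair (does one codeword prefix another?):
  F='0' vs E='10': no prefix
  F='0' vs B='11': no prefix
  E='10' vs F='0': no prefix
  E='10' vs B='11': no prefix
  B='11' vs F='0': no prefix
  B='11' vs E='10': no prefix
No violation found over all pairs.

YES -- this is a valid prefix code. No codeword is a prefix of any other codeword.


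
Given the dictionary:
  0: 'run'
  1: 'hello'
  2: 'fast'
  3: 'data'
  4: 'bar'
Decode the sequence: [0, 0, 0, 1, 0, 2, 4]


Look up each index in the dictionary:
  0 -> 'run'
  0 -> 'run'
  0 -> 'run'
  1 -> 'hello'
  0 -> 'run'
  2 -> 'fast'
  4 -> 'bar'

Decoded: "run run run hello run fast bar"


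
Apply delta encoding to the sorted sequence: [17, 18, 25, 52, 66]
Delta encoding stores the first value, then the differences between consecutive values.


First value: 17
Deltas:
  18 - 17 = 1
  25 - 18 = 7
  52 - 25 = 27
  66 - 52 = 14


Delta encoded: [17, 1, 7, 27, 14]


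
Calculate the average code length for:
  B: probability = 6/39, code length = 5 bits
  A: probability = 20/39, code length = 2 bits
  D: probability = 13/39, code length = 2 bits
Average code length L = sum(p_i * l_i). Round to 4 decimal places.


Weighted contributions p_i * l_i:
  B: (6/39) * 5 = 30/39
  A: (20/39) * 2 = 40/39
  D: (13/39) * 2 = 26/39
Sum = (30 + 40 + 26)/39 = 96/39

L = 96/39 = 2.4615 bits/symbol


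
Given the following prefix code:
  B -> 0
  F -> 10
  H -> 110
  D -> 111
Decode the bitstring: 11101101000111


Decoding step by step:
Bits 111 -> D
Bits 0 -> B
Bits 110 -> H
Bits 10 -> F
Bits 0 -> B
Bits 0 -> B
Bits 111 -> D


Decoded message: DBHFBBD


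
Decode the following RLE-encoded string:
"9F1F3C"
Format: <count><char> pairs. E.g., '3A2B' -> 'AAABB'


Expanding each <count><char> pair:
  9F -> 'FFFFFFFFF'
  1F -> 'F'
  3C -> 'CCC'

Decoded = FFFFFFFFFFCCC


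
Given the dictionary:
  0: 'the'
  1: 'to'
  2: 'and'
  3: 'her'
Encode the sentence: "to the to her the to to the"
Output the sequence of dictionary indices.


Look up each word in the dictionary:
  'to' -> 1
  'the' -> 0
  'to' -> 1
  'her' -> 3
  'the' -> 0
  'to' -> 1
  'to' -> 1
  'the' -> 0

Encoded: [1, 0, 1, 3, 0, 1, 1, 0]


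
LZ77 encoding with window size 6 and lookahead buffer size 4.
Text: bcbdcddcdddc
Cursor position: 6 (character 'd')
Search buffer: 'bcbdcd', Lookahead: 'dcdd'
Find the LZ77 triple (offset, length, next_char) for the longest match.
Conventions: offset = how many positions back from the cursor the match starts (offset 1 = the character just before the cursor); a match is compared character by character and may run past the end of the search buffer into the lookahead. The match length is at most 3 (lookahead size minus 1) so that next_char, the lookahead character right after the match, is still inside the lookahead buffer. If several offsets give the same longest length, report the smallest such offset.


Try each offset into the search buffer:
  offset=1 (pos 5, char 'd'): match length 1
  offset=2 (pos 4, char 'c'): match length 0
  offset=3 (pos 3, char 'd'): match length 3
  offset=4 (pos 2, char 'b'): match length 0
  offset=5 (pos 1, char 'c'): match length 0
  offset=6 (pos 0, char 'b'): match length 0
Longest match has length 3 at offset 3.
next_char = character at position 6 + 3 = 9 -> 'd'

Best match: offset=3, length=3 (matching 'dcd' starting at position 3)
LZ77 triple: (3, 3, 'd')


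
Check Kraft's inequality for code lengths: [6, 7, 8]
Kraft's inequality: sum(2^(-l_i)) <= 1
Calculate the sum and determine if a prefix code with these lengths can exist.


Sum = 2^(-6) + 2^(-7) + 2^(-8)
    = 0.015625 + 0.0078125 + 0.00390625
    = 7/256 = 0.02734375
Since 0.02734375 <= 1, Kraft's inequality IS satisfied.
A prefix code with these lengths CAN exist.

Kraft sum = 0.02734375. Satisfied.


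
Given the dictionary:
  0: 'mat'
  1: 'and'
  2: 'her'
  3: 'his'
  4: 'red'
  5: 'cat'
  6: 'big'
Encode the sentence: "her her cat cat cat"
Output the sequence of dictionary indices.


Look up each word in the dictionary:
  'her' -> 2
  'her' -> 2
  'cat' -> 5
  'cat' -> 5
  'cat' -> 5

Encoded: [2, 2, 5, 5, 5]


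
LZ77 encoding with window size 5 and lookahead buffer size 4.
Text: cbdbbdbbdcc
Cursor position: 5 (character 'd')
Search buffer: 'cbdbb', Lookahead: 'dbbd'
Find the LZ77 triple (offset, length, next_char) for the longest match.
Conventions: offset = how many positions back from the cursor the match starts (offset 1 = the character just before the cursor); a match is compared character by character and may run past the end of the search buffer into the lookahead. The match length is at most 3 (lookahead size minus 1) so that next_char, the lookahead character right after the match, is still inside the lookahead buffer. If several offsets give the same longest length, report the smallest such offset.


Try each offset into the search buffer:
  offset=1 (pos 4, char 'b'): match length 0
  offset=2 (pos 3, char 'b'): match length 0
  offset=3 (pos 2, char 'd'): match length 3
  offset=4 (pos 1, char 'b'): match length 0
  offset=5 (pos 0, char 'c'): match length 0
Longest match has length 3 at offset 3.
next_char = character at position 5 + 3 = 8 -> 'd'

Best match: offset=3, length=3 (matching 'dbb' starting at position 2)
LZ77 triple: (3, 3, 'd')


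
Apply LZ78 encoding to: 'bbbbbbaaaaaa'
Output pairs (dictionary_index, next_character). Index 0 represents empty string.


LZ78 encoding steps:
Dictionary: {0: ''}
Step 1: w='' (idx 0), next='b' -> output (0, 'b'), add 'b' as idx 1
Step 2: w='b' (idx 1), next='b' -> output (1, 'b'), add 'bb' as idx 2
Step 3: w='bb' (idx 2), next='b' -> output (2, 'b'), add 'bbb' as idx 3
Step 4: w='' (idx 0), next='a' -> output (0, 'a'), add 'a' as idx 4
Step 5: w='a' (idx 4), next='a' -> output (4, 'a'), add 'aa' as idx 5
Step 6: w='aa' (idx 5), next='a' -> output (5, 'a'), add 'aaa' as idx 6


Encoded: [(0, 'b'), (1, 'b'), (2, 'b'), (0, 'a'), (4, 'a'), (5, 'a')]


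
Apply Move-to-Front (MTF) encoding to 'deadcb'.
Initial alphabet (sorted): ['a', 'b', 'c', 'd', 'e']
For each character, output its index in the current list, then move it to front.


MTF encoding:
'd': index 3 in ['a', 'b', 'c', 'd', 'e'] -> ['d', 'a', 'b', 'c', 'e']
'e': index 4 in ['d', 'a', 'b', 'c', 'e'] -> ['e', 'd', 'a', 'b', 'c']
'a': index 2 in ['e', 'd', 'a', 'b', 'c'] -> ['a', 'e', 'd', 'b', 'c']
'd': index 2 in ['a', 'e', 'd', 'b', 'c'] -> ['d', 'a', 'e', 'b', 'c']
'c': index 4 in ['d', 'a', 'e', 'b', 'c'] -> ['c', 'd', 'a', 'e', 'b']
'b': index 4 in ['c', 'd', 'a', 'e', 'b'] -> ['b', 'c', 'd', 'a', 'e']


Output: [3, 4, 2, 2, 4, 4]


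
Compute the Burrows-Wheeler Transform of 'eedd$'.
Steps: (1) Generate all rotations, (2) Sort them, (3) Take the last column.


Rotations (sorted):
  0: $eedd -> last char: d
  1: d$eed -> last char: d
  2: dd$ee -> last char: e
  3: edd$e -> last char: e
  4: eedd$ -> last char: $


BWT = ddee$
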